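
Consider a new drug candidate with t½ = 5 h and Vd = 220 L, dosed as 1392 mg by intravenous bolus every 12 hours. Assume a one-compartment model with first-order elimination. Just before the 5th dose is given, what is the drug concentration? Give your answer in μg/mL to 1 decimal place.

1.5 μg/mL

f = (1/2)^(τ/t½) = (1/2)^(12/5) ≈ 0.1895.
C₀ = D/Vd = 1392/220 ≈ 6.327 μg/mL.
Before the 5th dose, 4 doses have been given. Superposition: Cmin = C₀·(f + f² + … + f^4).
≈ 6.327 × (0.1895 + 0.0359 + 0.0068 + 0.0013) ≈ 6.327 × 0.2335 ≈ 1.477 μg/mL.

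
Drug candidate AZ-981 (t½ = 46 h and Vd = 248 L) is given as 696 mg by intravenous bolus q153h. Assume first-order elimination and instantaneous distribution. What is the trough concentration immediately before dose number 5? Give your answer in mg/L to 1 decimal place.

f = (1/2)^(τ/t½) = (1/2)^(153/46) ≈ 0.0997.
C₀ = D/Vd = 696/248 ≈ 2.806 mg/L.
Before the 5th dose, 4 doses have been given. Superposition: Cmin = C₀·(f + f² + … + f^4).
≈ 2.806 × (0.0997 + 0.0099 + 0.0010 + 0.0001) ≈ 2.806 × 0.1107 ≈ 0.311 mg/L.

0.3 mg/L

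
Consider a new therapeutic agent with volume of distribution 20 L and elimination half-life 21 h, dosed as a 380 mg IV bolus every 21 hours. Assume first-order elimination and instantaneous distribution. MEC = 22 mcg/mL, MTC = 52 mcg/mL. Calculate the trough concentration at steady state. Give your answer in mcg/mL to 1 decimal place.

19.0 mcg/mL

τ = 21 h = 1 half-life, so f = (1/2)^1 = 0.5.
At steady state, R = 1/(1 − 0.5) = 2/1.
Single-dose peak C₀ = D/Vd = 380/20 = 19 mcg/mL.
Steady-state peak Cmax,ss = C₀·R = 19 × 2/1 ≈ 38.000 mcg/mL.
Steady-state trough Cmin,ss = Cmax,ss·f ≈ 38.000 × 0.5 ≈ 19.000 mcg/mL.
Trough 19.0 mcg/mL vs MEC 22 mcg/mL: subtherapeutic.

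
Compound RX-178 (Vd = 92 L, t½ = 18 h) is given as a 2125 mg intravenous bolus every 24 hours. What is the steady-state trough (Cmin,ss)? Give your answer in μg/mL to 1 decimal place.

15.2 μg/mL

k = ln2/t½ = ln2/18 ≈ 0.038508 h⁻¹; fraction remaining f = e^(−kτ) = e^(−0.038508×24) ≈ 0.3969.
Single-dose peak C₀ = D/Vd = 2125/92 ≈ 23.098 μg/mL.
Steady-state trough Cmin,ss = C₀·f/(1−f) ≈ 23.098 × 0.3969/0.6031 ≈ 15.201 μg/mL.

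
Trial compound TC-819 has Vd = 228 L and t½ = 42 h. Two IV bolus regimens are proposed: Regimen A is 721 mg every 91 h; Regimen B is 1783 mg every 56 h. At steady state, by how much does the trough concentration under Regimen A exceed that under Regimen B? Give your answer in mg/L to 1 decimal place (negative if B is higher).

-4.2 mg/L

Regimen A: f = (1/2)^(91/42) ≈ 0.2227; Cmin,ss = (721/228)·f/(1−f) ≈ 0.906 mg/L.
Regimen B: f = (1/2)^(56/42) ≈ 0.3969; Cmin,ss = (1783/228)·f/(1−f) ≈ 5.146 mg/L.
Difference ≈ 0.906 − 5.146 ≈ -4.240 mg/L.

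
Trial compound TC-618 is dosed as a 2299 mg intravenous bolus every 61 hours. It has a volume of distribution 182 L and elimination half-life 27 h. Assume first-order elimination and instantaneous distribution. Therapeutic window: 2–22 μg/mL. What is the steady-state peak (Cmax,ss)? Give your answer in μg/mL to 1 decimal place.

Over one 61-h interval, 61/27 ≈ 2.2593 half-lives elapse, leaving f ≈ 0.2089 of each dose.
Accumulation ratio R = 1/(1 − f) ≈ 1/0.7911 ≈ 1.2641.
Single-dose peak C₀ = D/Vd = 2299/182 ≈ 12.632 μg/mL.
Steady-state peak Cmax,ss = C₀·R ≈ 12.632 × 1.2641 ≈ 15.968 μg/mL.
Peak 16.0 μg/mL vs MTC 22 μg/mL: below toxic threshold.

16.0 μg/mL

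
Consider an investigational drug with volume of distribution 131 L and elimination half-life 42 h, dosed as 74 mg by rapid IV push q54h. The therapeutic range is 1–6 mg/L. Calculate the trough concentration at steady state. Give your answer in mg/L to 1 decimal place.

τ/t½ = 54/42 ≈ 1.2857, so fraction remaining f = (1/2)^(54/42) ≈ 0.4102.
Single-dose peak C₀ = D/Vd = 74/131 ≈ 0.565 mg/L.
Steady-state trough Cmin,ss = C₀·f/(1−f) ≈ 0.565 × 0.4102/0.5898 ≈ 0.393 mg/L.
Trough 0.4 mg/L vs MEC 1 mg/L: subtherapeutic.

0.4 mg/L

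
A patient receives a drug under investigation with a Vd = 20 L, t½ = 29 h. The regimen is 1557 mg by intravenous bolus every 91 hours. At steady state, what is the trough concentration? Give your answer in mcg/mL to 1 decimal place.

Over one 91-h interval, 91/29 ≈ 3.1379 half-lives elapse, leaving f ≈ 0.1136 of each dose.
Accumulation ratio R = 1/(1 − f) ≈ 1/0.8864 ≈ 1.1282.
Single-dose peak C₀ = D/Vd = 1557/20 ≈ 77.850 mcg/mL.
Cmax,ss = C₀/(1 − f) ≈ 77.850/0.8864 ≈ 87.827 mcg/mL.
Steady-state trough Cmin,ss = Cmax,ss·f ≈ 87.827 × 0.1136 ≈ 9.977 mcg/mL.

10.0 mcg/mL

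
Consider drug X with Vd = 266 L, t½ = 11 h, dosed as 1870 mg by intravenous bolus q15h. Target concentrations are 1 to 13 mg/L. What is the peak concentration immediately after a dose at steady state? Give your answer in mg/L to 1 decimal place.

11.5 mg/L

k = ln2/t½ = ln2/11 ≈ 0.063013 h⁻¹; fraction remaining f = e^(−kτ) = e^(−0.063013×15) ≈ 0.3886.
At steady state, accumulation factor R = 1/(1 − e^(−kτ)) ≈ 1.6356.
Each bolus raises the concentration by D/Vd = 1870/266 ≈ 7.030 mg/L.
Steady-state peak Cmax,ss = C₀·R ≈ 7.030 × 1.6356 ≈ 11.498 mg/L.
Peak 11.5 mg/L vs MTC 13 mg/L: below toxic threshold.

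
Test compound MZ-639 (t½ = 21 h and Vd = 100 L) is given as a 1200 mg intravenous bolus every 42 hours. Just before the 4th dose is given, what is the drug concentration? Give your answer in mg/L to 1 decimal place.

f = (1/2)^(τ/t½) = (1/2)^(42/21) ≈ 0.2500.
C₀ = D/Vd = 1200/100 ≈ 12.000 mg/L.
Before the 4th dose, 3 doses have been given. Superposition: Cmin = C₀·(f + f² + … + f^3).
≈ 12.000 × (0.2500 + 0.0625 + 0.0156) ≈ 12.000 × 0.3281 ≈ 3.937 mg/L.

3.9 mg/L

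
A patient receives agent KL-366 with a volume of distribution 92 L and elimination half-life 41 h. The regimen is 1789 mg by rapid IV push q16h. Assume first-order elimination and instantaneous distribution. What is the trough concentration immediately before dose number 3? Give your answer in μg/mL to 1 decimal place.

f = (1/2)^(τ/t½) = (1/2)^(16/41) ≈ 0.7630.
C₀ = D/Vd = 1789/92 ≈ 19.446 μg/mL.
Before the 3rd dose, 2 doses have been given. Superposition: Cmin = C₀·(f + f²).
≈ 19.446 × (0.7630 + 0.5822) ≈ 19.446 × 1.3452 ≈ 26.159 μg/mL.

26.2 μg/mL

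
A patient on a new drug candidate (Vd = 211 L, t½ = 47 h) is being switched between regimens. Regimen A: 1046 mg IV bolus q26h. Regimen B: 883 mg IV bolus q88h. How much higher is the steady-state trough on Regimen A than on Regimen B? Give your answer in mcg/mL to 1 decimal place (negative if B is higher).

9.0 mcg/mL

Regimen A: f = (1/2)^(26/47) ≈ 0.6815; Cmin,ss = (1046/211)·f/(1−f) ≈ 10.607 mcg/mL.
Regimen B: f = (1/2)^(88/47) ≈ 0.2731; Cmin,ss = (883/211)·f/(1−f) ≈ 1.572 mcg/mL.
Difference ≈ 10.607 − 1.572 ≈ 9.035 mcg/mL.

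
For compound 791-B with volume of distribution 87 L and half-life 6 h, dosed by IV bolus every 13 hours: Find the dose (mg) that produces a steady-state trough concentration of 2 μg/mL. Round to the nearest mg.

τ/t½ = 13/6 ≈ 2.1667, so f = (1/2)^(13/6) ≈ 0.222725.
Cmin,ss = (D/Vd)·f/(1−f), so D = Cmin,ss·Vd·(1−f)/f.
D = 2 × 87 × (1−f)/f ≈ 2 × 87 × 3.48984 ≈ 607.23 mg.

607 mg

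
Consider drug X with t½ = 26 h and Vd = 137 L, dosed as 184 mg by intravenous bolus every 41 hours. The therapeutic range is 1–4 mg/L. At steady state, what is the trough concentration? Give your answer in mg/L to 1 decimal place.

0.7 mg/L

Over one 41-h interval, 41/26 ≈ 1.5769 half-lives elapse, leaving f ≈ 0.3352 of each dose.
Each bolus raises the concentration by D/Vd = 184/137 ≈ 1.343 mg/L.
Steady-state trough Cmin,ss = C₀·f/(1−f) ≈ 1.343 × 0.3352/0.6648 ≈ 0.677 mg/L.
Trough 0.7 mg/L vs MEC 1 mg/L: subtherapeutic.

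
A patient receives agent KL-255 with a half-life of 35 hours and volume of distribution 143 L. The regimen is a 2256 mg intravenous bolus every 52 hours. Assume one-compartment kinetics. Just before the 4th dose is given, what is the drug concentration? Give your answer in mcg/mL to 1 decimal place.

8.4 mcg/mL

f = (1/2)^(τ/t½) = (1/2)^(52/35) ≈ 0.3571.
C₀ = D/Vd = 2256/143 ≈ 15.776 mcg/mL.
Before the 4th dose, 3 doses have been given. Superposition: Cmin = C₀·(f + f² + … + f^3).
≈ 15.776 × (0.3571 + 0.1275 + 0.0455) ≈ 15.776 × 0.5301 ≈ 8.363 mcg/mL.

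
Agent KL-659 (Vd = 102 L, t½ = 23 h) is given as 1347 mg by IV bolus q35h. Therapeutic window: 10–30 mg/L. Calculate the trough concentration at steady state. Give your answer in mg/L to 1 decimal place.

k = ln2/t½ = ln2/23 ≈ 0.030137 h⁻¹; fraction remaining f = e^(−kτ) = e^(−0.030137×35) ≈ 0.3483.
Accumulation ratio R = 1/(1 − f) ≈ 1/0.6517 ≈ 1.5344.
Single-dose peak C₀ = D/Vd = 1347/102 ≈ 13.206 mg/L.
Cmax,ss = C₀/(1 − f) ≈ 13.206/0.6517 ≈ 20.264 mg/L.
One interval later, Cmin,ss = Cmax,ss·e^(−kτ) ≈ 20.264 × 0.3483 ≈ 7.058 mg/L.
Trough 7.1 mg/L vs MEC 10 mg/L: subtherapeutic.

7.1 mg/L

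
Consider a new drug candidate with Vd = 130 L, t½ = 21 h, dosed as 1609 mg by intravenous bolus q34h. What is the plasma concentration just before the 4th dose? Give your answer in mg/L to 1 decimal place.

f = (1/2)^(τ/t½) = (1/2)^(34/21) ≈ 0.3256.
C₀ = D/Vd = 1609/130 ≈ 12.377 mg/L.
Before the 4th dose, 3 doses have been given. Superposition: Cmin = C₀·(f + f² + … + f^3).
≈ 12.377 × (0.3256 + 0.1060 + 0.0345) ≈ 12.377 × 0.4661 ≈ 5.769 mg/L.

5.8 mg/L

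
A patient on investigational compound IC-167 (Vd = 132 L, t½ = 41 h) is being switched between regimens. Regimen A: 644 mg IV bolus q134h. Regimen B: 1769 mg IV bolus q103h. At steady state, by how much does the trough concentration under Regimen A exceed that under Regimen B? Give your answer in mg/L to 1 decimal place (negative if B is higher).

-2.3 mg/L

Regimen A: f = (1/2)^(134/41) ≈ 0.1038; Cmin,ss = (644/132)·f/(1−f) ≈ 0.565 mg/L.
Regimen B: f = (1/2)^(103/41) ≈ 0.1753; Cmin,ss = (1769/132)·f/(1−f) ≈ 2.849 mg/L.
Difference ≈ 0.565 − 2.849 ≈ -2.284 mg/L.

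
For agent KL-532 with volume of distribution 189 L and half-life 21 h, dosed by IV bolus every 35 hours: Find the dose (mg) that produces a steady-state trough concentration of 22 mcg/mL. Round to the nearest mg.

τ/t½ = 35/21 ≈ 1.6667, so f = (1/2)^(35/21) ≈ 0.314980.
Cmin,ss = (D/Vd)·f/(1−f), so D = Cmin,ss·Vd·(1−f)/f.
D = 22 × 189 × (1−f)/f ≈ 22 × 189 × 2.17480 ≈ 9042.82 mg.

9043 mg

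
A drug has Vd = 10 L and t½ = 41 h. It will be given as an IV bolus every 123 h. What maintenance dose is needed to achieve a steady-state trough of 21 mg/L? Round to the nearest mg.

τ/t½ = 123/41 ≈ 3, so f = (1/2)^(123/41) ≈ 0.125000.
Cmin,ss = (D/Vd)·f/(1−f), so D = Cmin,ss·Vd·(1−f)/f.
D = 21 × 10 × (1−f)/f ≈ 21 × 10 × 7.00000 ≈ 1470.00 mg.

1470 mg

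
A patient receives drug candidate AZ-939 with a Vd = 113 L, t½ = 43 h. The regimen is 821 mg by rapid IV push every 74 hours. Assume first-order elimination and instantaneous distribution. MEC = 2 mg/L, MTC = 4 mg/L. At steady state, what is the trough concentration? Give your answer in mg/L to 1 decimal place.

3.2 mg/L

Over one 74-h interval, 74/43 ≈ 1.7209 half-lives elapse, leaving f ≈ 0.3034 of each dose.
Accumulation ratio R = 1/(1 − f) ≈ 1/0.6966 ≈ 1.4355.
Single-dose peak C₀ = D/Vd = 821/113 ≈ 7.265 mg/L.
Steady-state peak Cmax,ss = C₀·R ≈ 7.265 × 1.4355 ≈ 10.429 mg/L.
Steady-state trough Cmin,ss = Cmax,ss·f ≈ 10.429 × 0.3034 ≈ 3.164 mg/L.
Trough 3.2 mg/L vs MEC 2 mg/L: adequate.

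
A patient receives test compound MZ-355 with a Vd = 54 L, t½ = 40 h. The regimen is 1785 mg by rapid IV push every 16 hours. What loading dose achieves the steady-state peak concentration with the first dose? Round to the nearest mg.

f = (1/2)^(16/40) ≈ 0.757858; accumulation ratio R = 1/(1−f) ≈ 4.12981.
Loading dose to hit Cmax,ss on first dose: D_load = D_maint·R ≈ 1785 × 4.12981 ≈ 7371.71 mg.

7372 mg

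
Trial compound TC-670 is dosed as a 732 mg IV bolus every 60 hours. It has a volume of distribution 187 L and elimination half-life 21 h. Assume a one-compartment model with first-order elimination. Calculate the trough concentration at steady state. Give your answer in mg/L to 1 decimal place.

0.6 mg/L

k = ln2/t½ = ln2/21 ≈ 0.033007 h⁻¹; fraction remaining f = e^(−kτ) = e^(−0.033007×60) ≈ 0.1380.
Each bolus raises the concentration by D/Vd = 732/187 ≈ 3.914 mg/L.
Steady-state trough Cmin,ss = C₀·f/(1−f) ≈ 3.914 × 0.1380/0.8620 ≈ 0.627 mg/L.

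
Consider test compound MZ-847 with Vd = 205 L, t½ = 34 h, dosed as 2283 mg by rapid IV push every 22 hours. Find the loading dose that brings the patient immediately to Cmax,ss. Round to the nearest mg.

f = (1/2)^(22/34) ≈ 0.638581; accumulation ratio R = 1/(1−f) ≈ 2.76687.
Loading dose to hit Cmax,ss on first dose: D_load = D_maint·R ≈ 2283 × 2.76687 ≈ 6316.76 mg.

6317 mg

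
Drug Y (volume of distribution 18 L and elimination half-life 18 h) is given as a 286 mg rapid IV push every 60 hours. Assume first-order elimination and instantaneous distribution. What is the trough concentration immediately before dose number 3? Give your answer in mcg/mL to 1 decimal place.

1.7 mcg/mL

f = (1/2)^(τ/t½) = (1/2)^(60/18) ≈ 0.0992.
C₀ = D/Vd = 286/18 ≈ 15.889 mcg/mL.
Before the 3rd dose, 2 doses have been given. Superposition: Cmin = C₀·(f + f²).
≈ 15.889 × (0.0992 + 0.0098) ≈ 15.889 × 0.1090 ≈ 1.732 mcg/mL.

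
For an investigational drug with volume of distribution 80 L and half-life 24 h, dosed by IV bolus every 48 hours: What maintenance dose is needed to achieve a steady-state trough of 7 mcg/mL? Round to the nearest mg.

τ/t½ = 48/24 ≈ 2, so f = (1/2)^(48/24) ≈ 0.250000.
Cmin,ss = (D/Vd)·f/(1−f), so D = Cmin,ss·Vd·(1−f)/f.
D = 7 × 80 × (1−f)/f ≈ 7 × 80 × 3.00000 ≈ 1680.00 mg.

1680 mg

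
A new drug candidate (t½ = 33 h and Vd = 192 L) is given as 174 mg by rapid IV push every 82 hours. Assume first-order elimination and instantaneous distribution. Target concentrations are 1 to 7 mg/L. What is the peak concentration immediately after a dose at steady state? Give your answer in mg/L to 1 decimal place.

k = ln2/t½ = ln2/33 ≈ 0.021004 h⁻¹; fraction remaining f = e^(−kτ) = e^(−0.021004×82) ≈ 0.1786.
At steady state, accumulation factor R = 1/(1 − e^(−kτ)) ≈ 1.2174.
Single-dose peak C₀ = D/Vd = 174/192 ≈ 0.906 mg/L.
Cmax,ss = C₀/(1 − f) ≈ 0.906/0.8214 ≈ 1.103 mg/L.
Peak 1.1 mg/L vs MTC 7 mg/L: below toxic threshold.

1.1 mg/L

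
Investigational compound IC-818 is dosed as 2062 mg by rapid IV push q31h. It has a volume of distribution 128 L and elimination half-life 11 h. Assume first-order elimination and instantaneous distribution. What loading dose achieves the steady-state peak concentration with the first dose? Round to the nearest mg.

2403 mg

f = (1/2)^(31/11) ≈ 0.141789; accumulation ratio R = 1/(1−f) ≈ 1.16521.
Loading dose to hit Cmax,ss on first dose: D_load = D_maint·R ≈ 2062 × 1.16521 ≈ 2402.66 mg.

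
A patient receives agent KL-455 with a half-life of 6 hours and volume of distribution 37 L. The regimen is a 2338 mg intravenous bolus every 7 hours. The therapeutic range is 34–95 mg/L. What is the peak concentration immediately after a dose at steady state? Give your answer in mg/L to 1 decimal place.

113.9 mg/L

k = ln2/t½ = ln2/6 ≈ 0.115525 h⁻¹; fraction remaining f = e^(−kτ) = e^(−0.115525×7) ≈ 0.4454.
At steady state, accumulation factor R = 1/(1 − e^(−kτ)) ≈ 1.8031.
Each bolus raises the concentration by D/Vd = 2338/37 ≈ 63.189 mg/L.
Steady-state peak Cmax,ss = C₀·R ≈ 63.189 × 1.8031 ≈ 113.936 mg/L.
Peak 113.9 mg/L vs MTC 95 mg/L: exceeds toxic threshold.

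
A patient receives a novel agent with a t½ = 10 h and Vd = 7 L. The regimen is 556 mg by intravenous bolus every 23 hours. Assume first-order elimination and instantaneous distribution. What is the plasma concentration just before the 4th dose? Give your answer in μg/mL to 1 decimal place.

20.1 μg/mL

f = (1/2)^(τ/t½) = (1/2)^(23/10) ≈ 0.2031.
C₀ = D/Vd = 556/7 ≈ 79.429 μg/mL.
Before the 4th dose, 3 doses have been given. Superposition: Cmin = C₀·(f + f² + … + f^3).
≈ 79.429 × (0.2031 + 0.0412 + 0.0084) ≈ 79.429 × 0.2527 ≈ 20.072 μg/mL.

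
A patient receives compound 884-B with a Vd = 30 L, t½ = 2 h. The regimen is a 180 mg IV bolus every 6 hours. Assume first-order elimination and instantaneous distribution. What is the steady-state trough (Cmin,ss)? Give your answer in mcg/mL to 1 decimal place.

τ = 6 h = 3 half-lives, so f = (1/2)^3 = 0.125.
Accumulation ratio R = 1/(1 − f) = 1/0.875 = 8/7.
Single-dose peak C₀ = D/Vd = 180/30 = 6 mcg/mL.
Steady-state peak Cmax,ss = C₀·R = 6 × 8/7 ≈ 6.857 mcg/mL.
Steady-state trough Cmin,ss = Cmax,ss·f ≈ 6.857 × 0.125 ≈ 0.857 mcg/mL.

0.9 mcg/mL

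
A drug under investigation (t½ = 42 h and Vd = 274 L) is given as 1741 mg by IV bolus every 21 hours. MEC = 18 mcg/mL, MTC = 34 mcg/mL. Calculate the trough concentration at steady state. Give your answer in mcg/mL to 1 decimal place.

15.3 mcg/mL

Over one 21-h interval, 21/42 ≈ 0.5 half-lives elapse, leaving f ≈ 0.7071 of each dose.
Accumulation ratio R = 1/(1 − f) ≈ 1/0.2929 ≈ 3.4141.
Each bolus raises the concentration by D/Vd = 1741/274 ≈ 6.354 mcg/mL.
Cmax,ss = C₀/(1 − f) ≈ 6.354/0.2929 ≈ 21.693 mcg/mL.
Steady-state trough Cmin,ss = Cmax,ss·f ≈ 21.693 × 0.7071 ≈ 15.339 mcg/mL.
Trough 15.3 mcg/mL vs MEC 18 mcg/mL: subtherapeutic.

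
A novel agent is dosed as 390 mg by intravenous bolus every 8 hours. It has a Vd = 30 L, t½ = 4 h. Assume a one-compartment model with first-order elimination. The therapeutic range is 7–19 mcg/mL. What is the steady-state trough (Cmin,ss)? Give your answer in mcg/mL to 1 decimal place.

4.3 mcg/mL

The dosing interval is 2 half-lives, so f = 2^(−2) = 0.25.
Accumulation ratio R = 1/(1 − f) = 1/0.75 = 4/3.
Single-dose peak C₀ = D/Vd = 390/30 = 13 mcg/mL.
Steady-state peak Cmax,ss = C₀·R = 13 × 4/3 ≈ 17.333 mcg/mL.
Steady-state trough Cmin,ss = Cmax,ss·f ≈ 17.333 × 0.25 ≈ 4.333 mcg/mL.
Trough 4.3 mcg/mL vs MEC 7 mcg/mL: subtherapeutic.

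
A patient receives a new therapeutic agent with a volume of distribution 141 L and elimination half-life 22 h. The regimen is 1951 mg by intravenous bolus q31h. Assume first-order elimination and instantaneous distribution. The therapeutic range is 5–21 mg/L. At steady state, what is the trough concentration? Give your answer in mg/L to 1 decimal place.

8.4 mg/L

Over one 31-h interval, 31/22 ≈ 1.4091 half-lives elapse, leaving f ≈ 0.3765 of each dose.
Single-dose peak C₀ = D/Vd = 1951/141 ≈ 13.837 mg/L.
Steady-state trough Cmin,ss = C₀·f/(1−f) ≈ 13.837 × 0.3765/0.6235 ≈ 8.355 mg/L.
Trough 8.4 mg/L vs MEC 5 mg/L: adequate.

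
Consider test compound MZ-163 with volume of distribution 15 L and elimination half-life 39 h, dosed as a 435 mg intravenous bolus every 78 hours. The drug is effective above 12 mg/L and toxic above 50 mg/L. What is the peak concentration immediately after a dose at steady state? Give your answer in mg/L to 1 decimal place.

τ = 78 h = 2 half-lives, so f = (1/2)^2 = 0.25.
At steady state, R = 1/(1 − 0.25) = 4/3.
Single-dose peak C₀ = D/Vd = 435/15 = 29 mg/L.
Steady-state peak Cmax,ss = C₀·R = 29 × 4/3 ≈ 38.667 mg/L.
Peak 38.7 mg/L vs MTC 50 mg/L: below toxic threshold.

38.7 mg/L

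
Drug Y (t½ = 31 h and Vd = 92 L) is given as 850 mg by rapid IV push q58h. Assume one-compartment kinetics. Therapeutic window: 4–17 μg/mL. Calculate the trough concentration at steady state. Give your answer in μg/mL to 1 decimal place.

k = ln2/t½ = ln2/31 ≈ 0.022360 h⁻¹; fraction remaining f = e^(−kτ) = e^(−0.022360×58) ≈ 0.2734.
Single-dose peak C₀ = D/Vd = 850/92 ≈ 9.239 μg/mL.
Steady-state trough Cmin,ss = C₀·f/(1−f) ≈ 9.239 × 0.2734/0.7266 ≈ 3.476 μg/mL.
Trough 3.5 μg/mL vs MEC 4 μg/mL: subtherapeutic.

3.5 μg/mL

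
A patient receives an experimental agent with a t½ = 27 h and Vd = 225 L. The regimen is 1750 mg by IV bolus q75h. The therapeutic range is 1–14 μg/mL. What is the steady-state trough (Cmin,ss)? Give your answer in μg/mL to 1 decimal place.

1.3 μg/mL

τ/t½ = 75/27 ≈ 2.7778, so fraction remaining f = (1/2)^(75/27) ≈ 0.1458.
Accumulation ratio R = 1/(1 − f) ≈ 1/0.8542 ≈ 1.1707.
Single-dose peak C₀ = D/Vd = 1750/225 ≈ 7.778 μg/mL.
Cmax,ss = C₀/(1 − f) ≈ 7.778/0.8542 ≈ 9.106 μg/mL.
Steady-state trough Cmin,ss = Cmax,ss·f ≈ 9.106 × 0.1458 ≈ 1.328 μg/mL.
Trough 1.3 μg/mL vs MEC 1 μg/mL: adequate.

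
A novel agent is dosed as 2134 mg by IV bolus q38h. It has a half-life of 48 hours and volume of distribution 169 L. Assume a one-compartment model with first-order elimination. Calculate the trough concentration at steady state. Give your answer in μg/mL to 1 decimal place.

k = ln2/t½ = ln2/48 ≈ 0.014441 h⁻¹; fraction remaining f = e^(−kτ) = e^(−0.014441×38) ≈ 0.5777.
Single-dose peak C₀ = D/Vd = 2134/169 ≈ 12.627 μg/mL.
Steady-state trough Cmin,ss = C₀·f/(1−f) ≈ 12.627 × 0.5777/0.4223 ≈ 17.274 μg/mL.

17.3 μg/mL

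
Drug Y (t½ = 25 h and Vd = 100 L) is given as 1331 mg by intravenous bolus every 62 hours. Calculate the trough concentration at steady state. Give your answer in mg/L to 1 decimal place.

τ/t½ = 62/25 ≈ 2.48, so fraction remaining f = (1/2)^(62/25) ≈ 0.1792.
At steady state, accumulation factor R = 1/(1 − e^(−kτ)) ≈ 1.2183.
Each bolus raises the concentration by D/Vd = 1331/100 ≈ 13.310 mg/L.
Cmax,ss = C₀/(1 − f) ≈ 13.310/0.8208 ≈ 16.216 mg/L.
One interval later, Cmin,ss = Cmax,ss·e^(−kτ) ≈ 16.216 × 0.1792 ≈ 2.906 mg/L.

2.9 mg/L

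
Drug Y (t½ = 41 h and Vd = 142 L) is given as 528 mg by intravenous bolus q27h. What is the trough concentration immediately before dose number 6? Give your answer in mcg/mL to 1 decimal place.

f = (1/2)^(τ/t½) = (1/2)^(27/41) ≈ 0.6335.
C₀ = D/Vd = 528/142 ≈ 3.718 mcg/mL.
Before the 6th dose, 5 doses have been given. Superposition: Cmin = C₀·(f + f² + … + f^5).
≈ 3.718 × (0.6335 + 0.4013 + 0.2542 + 0.1611 + 0.1020) ≈ 3.718 × 1.5521 ≈ 5.771 mcg/mL.

5.8 mcg/mL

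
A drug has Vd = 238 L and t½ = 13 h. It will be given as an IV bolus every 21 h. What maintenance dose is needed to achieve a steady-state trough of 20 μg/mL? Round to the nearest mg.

9824 mg

τ/t½ = 21/13 ≈ 1.6154, so f = (1/2)^(21/13) ≈ 0.326378.
Cmin,ss = (D/Vd)·f/(1−f), so D = Cmin,ss·Vd·(1−f)/f.
D = 20 × 238 × (1−f)/f ≈ 20 × 238 × 2.06393 ≈ 9824.31 mg.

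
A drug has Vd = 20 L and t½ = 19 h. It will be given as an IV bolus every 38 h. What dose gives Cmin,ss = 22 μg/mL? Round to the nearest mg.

1320 mg

τ/t½ = 38/19 ≈ 2, so f = (1/2)^(38/19) ≈ 0.250000.
Cmin,ss = (D/Vd)·f/(1−f), so D = Cmin,ss·Vd·(1−f)/f.
D = 22 × 20 × (1−f)/f ≈ 22 × 20 × 3.00000 ≈ 1320.00 mg.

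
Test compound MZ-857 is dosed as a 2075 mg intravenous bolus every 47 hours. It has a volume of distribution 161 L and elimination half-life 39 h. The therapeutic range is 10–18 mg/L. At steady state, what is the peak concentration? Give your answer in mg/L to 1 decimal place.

22.8 mg/L

k = ln2/t½ = ln2/39 ≈ 0.017773 h⁻¹; fraction remaining f = e^(−kτ) = e^(−0.017773×47) ≈ 0.4337.
At steady state, accumulation factor R = 1/(1 − e^(−kτ)) ≈ 1.7658.
Single-dose peak C₀ = D/Vd = 2075/161 ≈ 12.888 mg/L.
Steady-state peak Cmax,ss = C₀·R ≈ 12.888 × 1.7658 ≈ 22.758 mg/L.
Peak 22.8 mg/L vs MTC 18 mg/L: exceeds toxic threshold.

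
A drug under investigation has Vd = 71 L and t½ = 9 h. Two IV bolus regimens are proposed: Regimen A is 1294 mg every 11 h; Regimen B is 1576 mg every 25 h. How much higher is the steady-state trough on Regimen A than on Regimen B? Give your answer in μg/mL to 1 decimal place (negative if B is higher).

9.9 μg/mL

Regimen A: f = (1/2)^(11/9) ≈ 0.4286; Cmin,ss = (1294/71)·f/(1−f) ≈ 13.671 μg/mL.
Regimen B: f = (1/2)^(25/9) ≈ 0.1458; Cmin,ss = (1576/71)·f/(1−f) ≈ 3.789 μg/mL.
Difference ≈ 13.671 − 3.789 ≈ 9.882 μg/mL.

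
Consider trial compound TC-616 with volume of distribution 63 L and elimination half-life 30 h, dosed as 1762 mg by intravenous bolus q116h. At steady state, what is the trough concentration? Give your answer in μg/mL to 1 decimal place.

τ/t½ = 116/30 ≈ 3.8667, so fraction remaining f = (1/2)^(116/30) ≈ 0.0686.
Single-dose peak C₀ = D/Vd = 1762/63 ≈ 27.968 μg/mL.
Steady-state trough Cmin,ss = C₀·f/(1−f) ≈ 27.968 × 0.0686/0.9314 ≈ 2.060 μg/mL.

2.1 μg/mL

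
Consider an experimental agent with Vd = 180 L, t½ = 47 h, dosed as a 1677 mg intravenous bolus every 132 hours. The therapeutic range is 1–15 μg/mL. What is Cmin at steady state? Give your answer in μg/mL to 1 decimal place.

k = ln2/t½ = ln2/47 ≈ 0.014748 h⁻¹; fraction remaining f = e^(−kτ) = e^(−0.014748×132) ≈ 0.1427.
Accumulation ratio R = 1/(1 − f) ≈ 1/0.8573 ≈ 1.1665.
Each bolus raises the concentration by D/Vd = 1677/180 ≈ 9.317 μg/mL.
Cmax,ss = C₀/(1 − f) ≈ 9.317/0.8573 ≈ 10.868 μg/mL.
Steady-state trough Cmin,ss = Cmax,ss·f ≈ 10.868 × 0.1427 ≈ 1.551 μg/mL.
Trough 1.6 μg/mL vs MEC 1 μg/mL: adequate.

1.6 μg/mL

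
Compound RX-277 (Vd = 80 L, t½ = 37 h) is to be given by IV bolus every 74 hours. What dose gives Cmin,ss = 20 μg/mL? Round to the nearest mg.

τ/t½ = 74/37 ≈ 2, so f = (1/2)^(74/37) ≈ 0.250000.
Cmin,ss = (D/Vd)·f/(1−f), so D = Cmin,ss·Vd·(1−f)/f.
D = 20 × 80 × (1−f)/f ≈ 20 × 80 × 3.00000 ≈ 4800.00 mg.

4800 mg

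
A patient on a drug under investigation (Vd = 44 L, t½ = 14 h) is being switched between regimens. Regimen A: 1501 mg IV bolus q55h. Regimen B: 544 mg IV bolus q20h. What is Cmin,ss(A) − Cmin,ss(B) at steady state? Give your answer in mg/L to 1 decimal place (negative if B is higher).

Regimen A: f = (1/2)^(55/14) ≈ 0.0657; Cmin,ss = (1501/44)·f/(1−f) ≈ 2.399 mg/L.
Regimen B: f = (1/2)^(20/14) ≈ 0.3715; Cmin,ss = (544/44)·f/(1−f) ≈ 7.308 mg/L.
Difference ≈ 2.399 − 7.308 ≈ -4.909 mg/L.

-4.9 mg/L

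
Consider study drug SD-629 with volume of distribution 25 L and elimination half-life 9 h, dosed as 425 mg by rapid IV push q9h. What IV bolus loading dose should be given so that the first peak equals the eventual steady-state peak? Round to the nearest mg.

850 mg

f = (1/2)^(9/9) ≈ 0.500000; accumulation ratio R = 1/(1−f) ≈ 2.00000.
Loading dose to hit Cmax,ss on first dose: D_load = D_maint·R ≈ 425 × 2.00000 ≈ 850.00 mg.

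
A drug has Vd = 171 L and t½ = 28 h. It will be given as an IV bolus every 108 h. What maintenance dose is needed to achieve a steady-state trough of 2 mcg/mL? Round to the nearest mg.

4614 mg

τ/t½ = 108/28 ≈ 3.8571, so f = (1/2)^(108/28) ≈ 0.069006.
Cmin,ss = (D/Vd)·f/(1−f), so D = Cmin,ss·Vd·(1−f)/f.
D = 2 × 171 × (1−f)/f ≈ 2 × 171 × 13.49149 ≈ 4614.09 mg.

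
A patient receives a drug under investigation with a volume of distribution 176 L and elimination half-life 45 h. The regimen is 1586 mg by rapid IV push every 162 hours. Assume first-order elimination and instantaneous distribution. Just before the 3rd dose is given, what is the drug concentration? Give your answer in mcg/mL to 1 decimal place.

0.8 mcg/mL

f = (1/2)^(τ/t½) = (1/2)^(162/45) ≈ 0.0825.
C₀ = D/Vd = 1586/176 ≈ 9.011 mcg/mL.
Before the 3rd dose, 2 doses have been given. Superposition: Cmin = C₀·(f + f²).
≈ 9.011 × (0.0825 + 0.0068) ≈ 9.011 × 0.0893 ≈ 0.805 mcg/mL.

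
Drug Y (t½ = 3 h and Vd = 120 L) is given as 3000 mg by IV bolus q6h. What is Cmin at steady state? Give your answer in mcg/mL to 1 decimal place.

8.3 mcg/mL

The dosing interval is 2 half-lives, so f = 2^(−2) = 0.25.
Accumulation ratio R = 1/(1 − f) = 1/0.75 = 4/3.
Single-dose peak C₀ = D/Vd = 3000/120 = 25 mcg/mL.
Steady-state peak Cmax,ss = C₀·R = 25 × 4/3 ≈ 33.333 mcg/mL.
Steady-state trough Cmin,ss = Cmax,ss·f ≈ 33.333 × 0.25 ≈ 8.333 mcg/mL.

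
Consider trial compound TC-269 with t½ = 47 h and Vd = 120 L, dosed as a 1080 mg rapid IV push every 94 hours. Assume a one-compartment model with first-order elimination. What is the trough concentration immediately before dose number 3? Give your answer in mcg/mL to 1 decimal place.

f = (1/2)^(τ/t½) = (1/2)^(94/47) ≈ 0.2500.
C₀ = D/Vd = 1080/120 ≈ 9.000 mcg/mL.
Before the 3rd dose, 2 doses have been given. Superposition: Cmin = C₀·(f + f²).
≈ 9.000 × (0.2500 + 0.0625) ≈ 9.000 × 0.3125 ≈ 2.812 mcg/mL.

2.8 mcg/mL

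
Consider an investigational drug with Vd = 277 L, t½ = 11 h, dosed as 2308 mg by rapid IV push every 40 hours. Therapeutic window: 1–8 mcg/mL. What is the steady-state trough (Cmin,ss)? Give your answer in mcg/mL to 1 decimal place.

k = ln2/t½ = ln2/11 ≈ 0.063013 h⁻¹; fraction remaining f = e^(−kτ) = e^(−0.063013×40) ≈ 0.0804.
Accumulation ratio R = 1/(1 − f) ≈ 1/0.9196 ≈ 1.0874.
Each bolus raises the concentration by D/Vd = 2308/277 ≈ 8.332 mcg/mL.
Steady-state peak Cmax,ss = C₀·R ≈ 8.332 × 1.0874 ≈ 9.060 mcg/mL.
Steady-state trough Cmin,ss = Cmax,ss·f ≈ 9.060 × 0.0804 ≈ 0.728 mcg/mL.
Trough 0.7 mcg/mL vs MEC 1 mcg/mL: subtherapeutic.

0.7 mcg/mL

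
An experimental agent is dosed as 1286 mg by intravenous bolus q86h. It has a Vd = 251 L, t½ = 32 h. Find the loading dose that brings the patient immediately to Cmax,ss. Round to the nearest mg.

f = (1/2)^(86/32) ≈ 0.155232; accumulation ratio R = 1/(1−f) ≈ 1.18376.
Loading dose to hit Cmax,ss on first dose: D_load = D_maint·R ≈ 1286 × 1.18376 ≈ 1522.32 mg.

1522 mg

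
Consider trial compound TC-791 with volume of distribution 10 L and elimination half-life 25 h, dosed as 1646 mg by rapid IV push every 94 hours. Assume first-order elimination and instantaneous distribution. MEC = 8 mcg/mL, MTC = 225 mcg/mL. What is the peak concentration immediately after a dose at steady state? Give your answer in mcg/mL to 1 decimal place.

k = ln2/t½ = ln2/25 ≈ 0.027726 h⁻¹; fraction remaining f = e^(−kτ) = e^(−0.027726×94) ≈ 0.0738.
Accumulation ratio R = 1/(1 − f) ≈ 1/0.9262 ≈ 1.0797.
Single-dose peak C₀ = D/Vd = 1646/10 ≈ 164.600 mcg/mL.
Steady-state peak Cmax,ss = C₀·R ≈ 164.600 × 1.0797 ≈ 177.719 mcg/mL.
Peak 177.7 mcg/mL vs MTC 225 mcg/mL: below toxic threshold.

177.7 mcg/mL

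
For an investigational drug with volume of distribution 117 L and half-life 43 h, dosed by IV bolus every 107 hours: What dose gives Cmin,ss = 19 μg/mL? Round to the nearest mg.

10251 mg

τ/t½ = 107/43 ≈ 2.4884, so f = (1/2)^(107/43) ≈ 0.178207.
Cmin,ss = (D/Vd)·f/(1−f), so D = Cmin,ss·Vd·(1−f)/f.
D = 19 × 117 × (1−f)/f ≈ 19 × 117 × 4.61145 ≈ 10251.25 mg.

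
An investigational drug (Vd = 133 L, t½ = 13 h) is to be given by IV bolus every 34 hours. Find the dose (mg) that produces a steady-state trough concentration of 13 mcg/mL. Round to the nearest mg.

8866 mg

τ/t½ = 34/13 ≈ 2.6154, so f = (1/2)^(34/13) ≈ 0.163189.
Cmin,ss = (D/Vd)·f/(1−f), so D = Cmin,ss·Vd·(1−f)/f.
D = 13 × 133 × (1−f)/f ≈ 13 × 133 × 5.12786 ≈ 8866.07 mg.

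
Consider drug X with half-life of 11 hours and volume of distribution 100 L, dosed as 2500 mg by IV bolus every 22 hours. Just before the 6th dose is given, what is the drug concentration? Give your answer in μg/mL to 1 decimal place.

f = (1/2)^(τ/t½) = (1/2)^(22/11) ≈ 0.2500.
C₀ = D/Vd = 2500/100 ≈ 25.000 μg/mL.
Before the 6th dose, 5 doses have been given. Superposition: Cmin = C₀·(f + f² + … + f^5).
≈ 25.000 × (0.2500 + 0.0625 + 0.0156 + 0.0039 + 0.0010) ≈ 25.000 × 0.3330 ≈ 8.325 μg/mL.

8.3 μg/mL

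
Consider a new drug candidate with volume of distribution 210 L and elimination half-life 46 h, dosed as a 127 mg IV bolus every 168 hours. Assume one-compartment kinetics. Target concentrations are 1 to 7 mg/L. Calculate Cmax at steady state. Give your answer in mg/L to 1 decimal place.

τ/t½ = 168/46 ≈ 3.6522, so fraction remaining f = (1/2)^(168/46) ≈ 0.0795.
At steady state, accumulation factor R = 1/(1 − e^(−kτ)) ≈ 1.0864.
Each bolus raises the concentration by D/Vd = 127/210 ≈ 0.605 mg/L.
Cmax,ss = C₀/(1 − f) ≈ 0.605/0.9205 ≈ 0.657 mg/L.
Peak 0.7 mg/L vs MTC 7 mg/L: below toxic threshold.

0.7 mg/L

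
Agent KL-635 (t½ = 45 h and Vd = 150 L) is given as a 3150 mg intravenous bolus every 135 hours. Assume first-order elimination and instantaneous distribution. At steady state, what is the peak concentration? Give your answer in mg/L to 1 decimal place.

24.0 mg/L

The dosing interval is 3 half-lives, so f = 2^(−3) = 0.125.
Accumulation ratio R = 1/(1 − f) = 1/0.875 = 8/7.
Single-dose peak C₀ = D/Vd = 3150/150 = 21 mg/L.
Steady-state peak Cmax,ss = C₀·R = 21 × 8/7 ≈ 24.000 mg/L.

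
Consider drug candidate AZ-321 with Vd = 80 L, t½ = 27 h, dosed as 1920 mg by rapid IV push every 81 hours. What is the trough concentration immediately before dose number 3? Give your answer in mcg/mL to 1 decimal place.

3.4 mcg/mL

f = (1/2)^(τ/t½) = (1/2)^(81/27) ≈ 0.1250.
C₀ = D/Vd = 1920/80 ≈ 24.000 mcg/mL.
Before the 3rd dose, 2 doses have been given. Superposition: Cmin = C₀·(f + f²).
≈ 24.000 × (0.1250 + 0.0156) ≈ 24.000 × 0.1406 ≈ 3.374 mcg/mL.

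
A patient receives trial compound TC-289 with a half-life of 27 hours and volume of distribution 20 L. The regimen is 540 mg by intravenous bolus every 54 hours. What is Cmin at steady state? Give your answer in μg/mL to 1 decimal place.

τ = 54 h = 2 half-lives, so f = (1/2)^2 = 0.25.
At steady state, R = 1/(1 − 0.25) = 4/3.
Single-dose peak C₀ = D/Vd = 540/20 = 27 μg/mL.
Steady-state peak Cmax,ss = C₀·R = 27 × 4/3 ≈ 36.000 μg/mL.
Steady-state trough Cmin,ss = Cmax,ss·f ≈ 36.000 × 0.25 ≈ 9.000 μg/mL.

9.0 μg/mL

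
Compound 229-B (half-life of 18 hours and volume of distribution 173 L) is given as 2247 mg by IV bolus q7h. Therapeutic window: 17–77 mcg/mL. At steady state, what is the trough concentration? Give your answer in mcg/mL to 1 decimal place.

k = ln2/t½ = ln2/18 ≈ 0.038508 h⁻¹; fraction remaining f = e^(−kτ) = e^(−0.038508×7) ≈ 0.7637.
Each bolus raises the concentration by D/Vd = 2247/173 ≈ 12.988 mcg/mL.
Steady-state trough Cmin,ss = C₀·f/(1−f) ≈ 12.988 × 0.7637/0.2363 ≈ 41.976 mcg/mL.
Trough 42.0 mcg/mL vs MEC 17 mcg/mL: adequate.

42.0 mcg/mL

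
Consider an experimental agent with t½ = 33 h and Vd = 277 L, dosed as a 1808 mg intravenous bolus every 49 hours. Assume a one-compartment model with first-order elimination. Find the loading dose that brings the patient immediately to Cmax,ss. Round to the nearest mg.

2813 mg

f = (1/2)^(49/33) ≈ 0.357286; accumulation ratio R = 1/(1−f) ≈ 1.55590.
Loading dose to hit Cmax,ss on first dose: D_load = D_maint·R ≈ 1808 × 1.55590 ≈ 2813.07 mg.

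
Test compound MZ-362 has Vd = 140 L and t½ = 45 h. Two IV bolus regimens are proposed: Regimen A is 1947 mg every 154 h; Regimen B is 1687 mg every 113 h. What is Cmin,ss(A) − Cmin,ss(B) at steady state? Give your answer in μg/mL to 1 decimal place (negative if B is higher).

Regimen A: f = (1/2)^(154/45) ≈ 0.0933; Cmin,ss = (1947/140)·f/(1−f) ≈ 1.431 μg/mL.
Regimen B: f = (1/2)^(113/45) ≈ 0.1754; Cmin,ss = (1687/140)·f/(1−f) ≈ 2.563 μg/mL.
Difference ≈ 1.431 − 2.563 ≈ -1.132 μg/mL.

-1.1 μg/mL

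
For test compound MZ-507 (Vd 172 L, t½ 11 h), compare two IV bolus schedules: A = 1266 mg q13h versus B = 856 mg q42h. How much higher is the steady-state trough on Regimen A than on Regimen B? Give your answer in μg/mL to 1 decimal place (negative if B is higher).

5.4 μg/mL

Regimen A: f = (1/2)^(13/11) ≈ 0.4408; Cmin,ss = (1266/172)·f/(1−f) ≈ 5.802 μg/mL.
Regimen B: f = (1/2)^(42/11) ≈ 0.0709; Cmin,ss = (856/172)·f/(1−f) ≈ 0.380 μg/mL.
Difference ≈ 5.802 − 0.380 ≈ 5.422 μg/mL.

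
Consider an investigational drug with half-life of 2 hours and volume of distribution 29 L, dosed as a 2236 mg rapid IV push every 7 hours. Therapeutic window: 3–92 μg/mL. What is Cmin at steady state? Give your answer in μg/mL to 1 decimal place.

Over one 7-h interval, 7/2 ≈ 3.5 half-lives elapse, leaving f ≈ 0.0884 of each dose.
Single-dose peak C₀ = D/Vd = 2236/29 ≈ 77.103 μg/mL.
Steady-state trough Cmin,ss = C₀·f/(1−f) ≈ 77.103 × 0.0884/0.9116 ≈ 7.477 μg/mL.
Trough 7.5 μg/mL vs MEC 3 μg/mL: adequate.

7.5 μg/mL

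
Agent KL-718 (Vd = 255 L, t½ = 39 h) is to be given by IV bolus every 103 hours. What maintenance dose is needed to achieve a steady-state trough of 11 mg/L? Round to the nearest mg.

14692 mg

τ/t½ = 103/39 ≈ 2.641, so f = (1/2)^(103/39) ≈ 0.160314.
Cmin,ss = (D/Vd)·f/(1−f), so D = Cmin,ss·Vd·(1−f)/f.
D = 11 × 255 × (1−f)/f ≈ 11 × 255 × 5.23776 ≈ 14691.92 mg.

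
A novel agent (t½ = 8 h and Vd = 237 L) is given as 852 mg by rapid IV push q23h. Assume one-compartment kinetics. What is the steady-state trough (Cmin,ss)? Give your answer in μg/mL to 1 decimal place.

k = ln2/t½ = ln2/8 ≈ 0.086643 h⁻¹; fraction remaining f = e^(−kτ) = e^(−0.086643×23) ≈ 0.1363.
Accumulation ratio R = 1/(1 − f) ≈ 1/0.8637 ≈ 1.1578.
Each bolus raises the concentration by D/Vd = 852/237 ≈ 3.595 μg/mL.
Cmax,ss = C₀/(1 − f) ≈ 3.595/0.8637 ≈ 4.162 μg/mL.
Steady-state trough Cmin,ss = Cmax,ss·f ≈ 4.162 × 0.1363 ≈ 0.567 μg/mL.

0.6 μg/mL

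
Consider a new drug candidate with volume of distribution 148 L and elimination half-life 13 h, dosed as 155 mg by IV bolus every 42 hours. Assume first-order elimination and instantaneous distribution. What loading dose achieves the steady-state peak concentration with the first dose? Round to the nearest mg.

173 mg

f = (1/2)^(42/13) ≈ 0.106523; accumulation ratio R = 1/(1−f) ≈ 1.11922.
Loading dose to hit Cmax,ss on first dose: D_load = D_maint·R ≈ 155 × 1.11922 ≈ 173.48 mg.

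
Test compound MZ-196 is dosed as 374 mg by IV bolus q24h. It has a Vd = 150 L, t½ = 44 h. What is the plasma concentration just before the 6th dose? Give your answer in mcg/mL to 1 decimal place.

4.6 mcg/mL

f = (1/2)^(τ/t½) = (1/2)^(24/44) ≈ 0.6852.
C₀ = D/Vd = 374/150 ≈ 2.493 mcg/mL.
Before the 6th dose, 5 doses have been given. Superposition: Cmin = C₀·(f + f² + … + f^5).
≈ 2.493 × (0.6852 + 0.4695 + 0.3217 + 0.2204 + 0.1510) ≈ 2.493 × 1.8478 ≈ 4.607 mcg/mL.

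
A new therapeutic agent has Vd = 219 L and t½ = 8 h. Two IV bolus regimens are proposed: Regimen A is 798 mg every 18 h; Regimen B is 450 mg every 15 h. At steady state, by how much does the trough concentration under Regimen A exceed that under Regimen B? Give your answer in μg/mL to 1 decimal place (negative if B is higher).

Regimen A: f = (1/2)^(18/8) ≈ 0.2102; Cmin,ss = (798/219)·f/(1−f) ≈ 0.970 μg/mL.
Regimen B: f = (1/2)^(15/8) ≈ 0.2726; Cmin,ss = (450/219)·f/(1−f) ≈ 0.770 μg/mL.
Difference ≈ 0.970 − 0.770 ≈ 0.200 μg/mL.

0.2 μg/mL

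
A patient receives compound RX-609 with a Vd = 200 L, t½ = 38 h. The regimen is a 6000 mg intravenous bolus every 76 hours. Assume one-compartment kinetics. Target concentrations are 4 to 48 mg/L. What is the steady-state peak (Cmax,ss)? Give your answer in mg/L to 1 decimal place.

40.0 mg/L

The dosing interval is 2 half-lives, so f = 2^(−2) = 0.25.
Accumulation ratio R = 1/(1 − f) = 1/0.75 = 4/3.
Single-dose peak C₀ = D/Vd = 6000/200 = 30 mg/L.
Steady-state peak Cmax,ss = C₀·R = 30 × 4/3 ≈ 40.000 mg/L.
Peak 40.0 mg/L vs MTC 48 mg/L: below toxic threshold.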